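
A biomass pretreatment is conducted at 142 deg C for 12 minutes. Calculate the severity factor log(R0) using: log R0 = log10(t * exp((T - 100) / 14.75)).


logR0 = log10(t * exp((T - 100) / 14.75))
= log10(12 * exp((142 - 100) / 14.75))
= 2.3158

2.3158


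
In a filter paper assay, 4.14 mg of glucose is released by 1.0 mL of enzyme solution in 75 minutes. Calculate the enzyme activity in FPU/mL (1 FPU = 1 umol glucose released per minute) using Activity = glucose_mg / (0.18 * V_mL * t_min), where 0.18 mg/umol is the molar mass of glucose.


Activity = glucose_mg / (0.18 mg/umol * V_mL * t_min)
= 4.14 / (0.18 * 1.0 * 75)
= 0.3067 FPU/mL

0.3067 FPU/mL


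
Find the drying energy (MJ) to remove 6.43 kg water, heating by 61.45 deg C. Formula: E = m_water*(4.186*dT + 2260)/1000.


E = m_water * (4.186 * dT + 2260) / 1000
= 6.43 * (4.186 * 61.45 + 2260) / 1000
= 16.1858 MJ

16.1858 MJ


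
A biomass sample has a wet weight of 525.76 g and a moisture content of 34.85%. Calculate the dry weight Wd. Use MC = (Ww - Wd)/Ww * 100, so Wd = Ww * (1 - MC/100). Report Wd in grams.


Wd = Ww * (1 - MC/100)
= 525.76 * (1 - 34.85/100)
= 342.5326 g

342.5326 g


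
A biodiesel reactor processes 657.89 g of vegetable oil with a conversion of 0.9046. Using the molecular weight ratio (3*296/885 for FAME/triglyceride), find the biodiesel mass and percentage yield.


m_FAME = oil * conv * (3 * 296 / 885) = oil * conv * (888/885)
= 657.89 * 0.9046 * 888 / 885
= 597.1447 g
Y = m_FAME / oil * 100 = conv * (888/885) * 100
= 0.9046 * 888 / 885 * 100
= 90.77%

597.1447 g FAME; Y = 90.77%


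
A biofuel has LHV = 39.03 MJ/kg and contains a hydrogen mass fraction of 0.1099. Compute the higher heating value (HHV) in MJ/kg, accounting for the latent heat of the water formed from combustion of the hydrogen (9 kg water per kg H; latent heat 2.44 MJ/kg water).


HHV = LHV + H_frac * 9 * 2.44
= 39.03 + 0.1099 * 9 * 2.44
= 41.4434 MJ/kg

41.4434 MJ/kg


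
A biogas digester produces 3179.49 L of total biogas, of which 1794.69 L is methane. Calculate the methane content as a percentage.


CH4% = V_CH4 / V_total * 100
= 1794.69 / 3179.49 * 100
= 56.4458%

56.4458%


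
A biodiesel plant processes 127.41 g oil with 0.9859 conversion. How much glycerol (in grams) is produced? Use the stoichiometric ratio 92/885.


glycerol = oil * conv * (92/885)
= 127.41 * 0.9859 * 92 / 885
= 13.0581 g

13.0581 g


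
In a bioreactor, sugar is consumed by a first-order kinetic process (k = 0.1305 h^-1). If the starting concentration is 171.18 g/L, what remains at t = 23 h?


S = S0 * exp(-k * t)
S = 171.18 * exp(-0.1305 * 23)
S = 8.5098 g/L

8.5098 g/L


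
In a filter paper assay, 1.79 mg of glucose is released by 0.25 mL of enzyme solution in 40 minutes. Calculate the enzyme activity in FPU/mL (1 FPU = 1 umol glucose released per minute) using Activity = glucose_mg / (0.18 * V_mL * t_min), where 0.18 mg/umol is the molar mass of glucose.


Activity = glucose_mg / (0.18 mg/umol * V_mL * t_min)
= 1.79 / (0.18 * 0.25 * 40)
= 0.9944 FPU/mL

0.9944 FPU/mL


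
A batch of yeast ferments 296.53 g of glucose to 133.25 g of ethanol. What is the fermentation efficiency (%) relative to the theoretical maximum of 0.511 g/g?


Fermentation efficiency = (actual / (0.511 * glucose)) * 100
= (133.25 / (0.511 * 296.53)) * 100
= 87.9382%

87.9382%


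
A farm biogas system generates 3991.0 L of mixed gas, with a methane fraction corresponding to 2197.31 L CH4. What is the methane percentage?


CH4% = V_CH4 / V_total * 100
= 2197.31 / 3991.0 * 100
= 55.0566%

55.0566%


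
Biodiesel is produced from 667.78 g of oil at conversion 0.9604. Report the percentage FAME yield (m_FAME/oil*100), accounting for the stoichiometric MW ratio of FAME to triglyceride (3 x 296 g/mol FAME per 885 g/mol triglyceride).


m_FAME = oil * conv * (3 * 296 / 885) = oil * conv * (888/885)
= 667.78 * 0.9604 * 888 / 885
= 643.5099 g
Y = m_FAME / oil * 100 = conv * (888/885) * 100
= 0.9604 * 888 / 885 * 100
= 96.37%

96.37%


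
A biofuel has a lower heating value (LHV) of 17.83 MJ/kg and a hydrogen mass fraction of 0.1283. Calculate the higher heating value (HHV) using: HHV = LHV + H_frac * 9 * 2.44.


HHV = LHV + H_frac * 9 * 2.44
= 17.83 + 0.1283 * 9 * 2.44
= 20.6475 MJ/kg

20.6475 MJ/kg


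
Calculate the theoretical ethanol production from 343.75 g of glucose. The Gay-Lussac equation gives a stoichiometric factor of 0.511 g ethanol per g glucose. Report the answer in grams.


Theoretical ethanol yield: m_EtOH = 0.511 * m_glucose
m_EtOH = 0.511 * 343.75 = 175.6562 g

175.6562 g


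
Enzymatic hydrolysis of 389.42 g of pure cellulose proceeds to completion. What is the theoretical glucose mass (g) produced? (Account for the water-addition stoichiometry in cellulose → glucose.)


glucose = cellulose * 180/162
= 389.42 * 180/162
= 432.6889 g

432.6889 g


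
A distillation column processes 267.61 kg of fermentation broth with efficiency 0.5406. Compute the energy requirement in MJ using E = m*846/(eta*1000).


E = m * 846 / (eta * 1000)
= 267.61 * 846 / (0.5406 * 1000)
= 418.7903 MJ

418.7903 MJ


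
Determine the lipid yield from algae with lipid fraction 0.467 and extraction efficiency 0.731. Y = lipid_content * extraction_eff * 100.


Y = lipid_content * extraction_eff * 100
= 0.467 * 0.731 * 100
= 34.1377%

34.1377%


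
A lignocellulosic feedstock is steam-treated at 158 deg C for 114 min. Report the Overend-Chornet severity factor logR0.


logR0 = log10(t * exp((T - 100) / 14.75))
= log10(114 * exp((158 - 100) / 14.75))
= 3.7646

3.7646


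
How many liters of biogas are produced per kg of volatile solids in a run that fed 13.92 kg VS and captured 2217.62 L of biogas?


Y = V / VS
= 2217.62 / 13.92
= 159.3118 L/kg VS

159.3118 L/kg VS


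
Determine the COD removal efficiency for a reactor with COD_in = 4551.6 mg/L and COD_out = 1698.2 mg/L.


eta = (COD_in - COD_out) / COD_in * 100
= (4551.6 - 1698.2) / 4551.6 * 100
= 62.6900%

62.6900%


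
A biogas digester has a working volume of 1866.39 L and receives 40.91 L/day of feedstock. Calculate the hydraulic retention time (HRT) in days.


HRT = V / Q
= 1866.39 / 40.91
= 45.6219 days

45.6219 days


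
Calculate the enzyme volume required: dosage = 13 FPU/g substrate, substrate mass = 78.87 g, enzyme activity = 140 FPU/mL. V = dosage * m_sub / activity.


V = dosage * m_sub / activity
V = 13 * 78.87 / 140
V = 7.3236 mL

7.3236 mL


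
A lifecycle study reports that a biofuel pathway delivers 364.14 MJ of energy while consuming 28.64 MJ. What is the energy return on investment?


EROI = E_out / E_in
= 364.14 / 28.64
= 12.7144

12.7144


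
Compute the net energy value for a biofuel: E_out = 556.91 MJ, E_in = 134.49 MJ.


NEV = E_out - E_in
= 556.91 - 134.49
= 422.4200 MJ

422.4200 MJ


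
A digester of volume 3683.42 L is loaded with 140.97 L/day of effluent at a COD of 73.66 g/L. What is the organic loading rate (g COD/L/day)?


OLR = Q * S / V
= 140.97 * 73.66 / 3683.42
= 2.8191 g/L/day

2.8191 g/L/day


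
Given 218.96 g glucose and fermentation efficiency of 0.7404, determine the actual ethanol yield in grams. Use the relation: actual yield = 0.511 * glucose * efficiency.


Actual ethanol: m = 0.511 * 218.96 * 0.7404
m = 82.8423 g

82.8423 g


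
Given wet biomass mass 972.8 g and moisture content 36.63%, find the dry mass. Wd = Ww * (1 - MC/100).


Wd = Ww * (1 - MC/100)
= 972.8 * (1 - 36.63/100)
= 616.4634 g

616.4634 g


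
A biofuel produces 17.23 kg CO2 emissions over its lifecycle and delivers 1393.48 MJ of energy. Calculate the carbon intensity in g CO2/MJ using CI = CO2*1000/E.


CI = CO2 * 1000 / E
= 17.23 * 1000 / 1393.48
= 12.3647 g CO2/MJ

12.3647 g CO2/MJ


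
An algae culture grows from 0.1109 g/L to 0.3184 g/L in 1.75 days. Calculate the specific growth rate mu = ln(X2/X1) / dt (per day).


mu = ln(X2/X1) / dt
= ln(0.3184/0.1109) / 1.75
= 0.6027 per day

0.6027 per day


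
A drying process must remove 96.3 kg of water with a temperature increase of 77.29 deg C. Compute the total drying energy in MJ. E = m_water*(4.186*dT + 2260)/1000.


E = m_water * (4.186 * dT + 2260) / 1000
= 96.3 * (4.186 * 77.29 + 2260) / 1000
= 248.7945 MJ

248.7945 MJ


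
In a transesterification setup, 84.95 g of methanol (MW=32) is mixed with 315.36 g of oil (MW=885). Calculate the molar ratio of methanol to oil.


Molar ratio = n_MeOH / n_oil = (MeOH/32) / (oil/885) = (MeOH * 885) / (32 * oil)
= (84.95 * 885) / (32 * 315.36)
= 7.4499

7.4499


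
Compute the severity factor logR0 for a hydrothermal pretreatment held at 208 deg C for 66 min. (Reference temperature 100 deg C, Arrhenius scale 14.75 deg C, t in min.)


logR0 = log10(t * exp((T - 100) / 14.75))
= log10(66 * exp((208 - 100) / 14.75))
= 4.9995

4.9995


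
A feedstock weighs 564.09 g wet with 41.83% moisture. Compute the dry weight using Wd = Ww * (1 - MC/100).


Wd = Ww * (1 - MC/100)
= 564.09 * (1 - 41.83/100)
= 328.1312 g

328.1312 g


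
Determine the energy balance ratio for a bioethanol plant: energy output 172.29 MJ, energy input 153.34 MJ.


EROI = E_out / E_in
= 172.29 / 153.34
= 1.1236

1.1236


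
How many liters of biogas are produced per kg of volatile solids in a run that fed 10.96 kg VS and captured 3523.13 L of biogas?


Y = V / VS
= 3523.13 / 10.96
= 321.4535 L/kg VS

321.4535 L/kg VS


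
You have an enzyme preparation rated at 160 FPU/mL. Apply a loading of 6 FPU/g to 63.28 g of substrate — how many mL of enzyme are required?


V = dosage * m_sub / activity
V = 6 * 63.28 / 160
V = 2.3730 mL

2.3730 mL


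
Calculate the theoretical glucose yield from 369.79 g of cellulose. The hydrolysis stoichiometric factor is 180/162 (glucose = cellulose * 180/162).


glucose = cellulose * 180/162
= 369.79 * 180/162
= 410.8778 g

410.8778 g


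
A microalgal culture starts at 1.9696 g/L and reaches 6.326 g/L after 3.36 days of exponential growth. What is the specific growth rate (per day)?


mu = ln(X2/X1) / dt
= ln(6.326/1.9696) / 3.36
= 0.3473 per day

0.3473 per day


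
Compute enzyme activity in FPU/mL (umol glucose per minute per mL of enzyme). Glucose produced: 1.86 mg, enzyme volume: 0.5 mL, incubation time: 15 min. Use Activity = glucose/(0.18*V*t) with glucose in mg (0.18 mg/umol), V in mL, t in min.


Activity = glucose_mg / (0.18 mg/umol * V_mL * t_min)
= 1.86 / (0.18 * 0.5 * 15)
= 1.3778 FPU/mL

1.3778 FPU/mL


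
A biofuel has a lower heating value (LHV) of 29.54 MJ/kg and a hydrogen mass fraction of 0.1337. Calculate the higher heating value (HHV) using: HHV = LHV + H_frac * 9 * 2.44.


HHV = LHV + H_frac * 9 * 2.44
= 29.54 + 0.1337 * 9 * 2.44
= 32.4761 MJ/kg

32.4761 MJ/kg


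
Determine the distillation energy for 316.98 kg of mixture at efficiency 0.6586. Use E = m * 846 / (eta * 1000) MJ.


E = m * 846 / (eta * 1000)
= 316.98 * 846 / (0.6586 * 1000)
= 407.1744 MJ

407.1744 MJ


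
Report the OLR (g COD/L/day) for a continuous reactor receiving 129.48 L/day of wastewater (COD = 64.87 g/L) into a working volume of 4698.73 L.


OLR = Q * S / V
= 129.48 * 64.87 / 4698.73
= 1.7876 g/L/day

1.7876 g/L/day


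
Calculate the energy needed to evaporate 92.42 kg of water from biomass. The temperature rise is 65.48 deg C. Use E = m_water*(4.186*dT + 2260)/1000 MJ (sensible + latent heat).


E = m_water * (4.186 * dT + 2260) / 1000
= 92.42 * (4.186 * 65.48 + 2260) / 1000
= 234.2015 MJ

234.2015 MJ


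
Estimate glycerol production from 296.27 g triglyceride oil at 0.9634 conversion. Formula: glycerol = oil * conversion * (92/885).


glycerol = oil * conv * (92/885)
= 296.27 * 0.9634 * 92 / 885
= 29.6715 g

29.6715 g


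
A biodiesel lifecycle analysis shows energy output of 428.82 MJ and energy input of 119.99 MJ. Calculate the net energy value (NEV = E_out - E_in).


NEV = E_out - E_in
= 428.82 - 119.99
= 308.8300 MJ

308.8300 MJ


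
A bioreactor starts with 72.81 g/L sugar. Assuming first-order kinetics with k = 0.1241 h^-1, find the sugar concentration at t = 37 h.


S = S0 * exp(-k * t)
S = 72.81 * exp(-0.1241 * 37)
S = 0.7380 g/L

0.7380 g/L


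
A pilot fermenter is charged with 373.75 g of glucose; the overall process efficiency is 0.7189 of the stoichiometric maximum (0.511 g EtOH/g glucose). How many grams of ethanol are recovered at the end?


Actual ethanol: m = 0.511 * 373.75 * 0.7189
m = 137.3000 g

137.3000 g


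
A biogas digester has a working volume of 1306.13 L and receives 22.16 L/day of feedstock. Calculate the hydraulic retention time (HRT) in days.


HRT = V / Q
= 1306.13 / 22.16
= 58.9409 days

58.9409 days


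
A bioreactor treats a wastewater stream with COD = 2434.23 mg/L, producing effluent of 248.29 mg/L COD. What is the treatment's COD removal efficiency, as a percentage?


eta = (COD_in - COD_out) / COD_in * 100
= (2434.23 - 248.29) / 2434.23 * 100
= 89.8001%

89.8001%


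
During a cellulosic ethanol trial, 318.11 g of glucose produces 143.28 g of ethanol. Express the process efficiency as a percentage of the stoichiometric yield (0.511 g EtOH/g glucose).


Fermentation efficiency = (actual / (0.511 * glucose)) * 100
= (143.28 / (0.511 * 318.11)) * 100
= 88.1429%

88.1429%


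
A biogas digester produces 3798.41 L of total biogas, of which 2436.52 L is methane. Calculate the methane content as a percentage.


CH4% = V_CH4 / V_total * 100
= 2436.52 / 3798.41 * 100
= 64.1458%

64.1458%


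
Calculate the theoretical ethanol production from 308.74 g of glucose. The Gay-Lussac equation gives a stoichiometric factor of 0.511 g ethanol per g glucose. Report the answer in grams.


Theoretical ethanol yield: m_EtOH = 0.511 * m_glucose
m_EtOH = 0.511 * 308.74 = 157.7661 g

157.7661 g


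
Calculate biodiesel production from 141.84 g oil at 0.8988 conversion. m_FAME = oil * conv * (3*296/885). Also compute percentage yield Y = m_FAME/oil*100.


m_FAME = oil * conv * (3 * 296 / 885) = oil * conv * (888/885)
= 141.84 * 0.8988 * 888 / 885
= 127.9179 g
Y = m_FAME / oil * 100 = conv * (888/885) * 100
= 0.8988 * 888 / 885 * 100
= 90.18%

127.9179 g FAME; Y = 90.18%


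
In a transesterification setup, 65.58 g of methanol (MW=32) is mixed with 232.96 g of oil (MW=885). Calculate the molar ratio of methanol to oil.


Molar ratio = n_MeOH / n_oil = (MeOH/32) / (oil/885) = (MeOH * 885) / (32 * oil)
= (65.58 * 885) / (32 * 232.96)
= 7.7854

7.7854


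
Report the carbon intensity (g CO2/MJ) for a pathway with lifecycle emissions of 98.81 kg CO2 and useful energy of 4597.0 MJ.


CI = CO2 * 1000 / E
= 98.81 * 1000 / 4597.0
= 21.4945 g CO2/MJ

21.4945 g CO2/MJ


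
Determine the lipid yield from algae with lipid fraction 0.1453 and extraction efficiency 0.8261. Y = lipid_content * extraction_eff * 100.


Y = lipid_content * extraction_eff * 100
= 0.1453 * 0.8261 * 100
= 12.0032%

12.0032%


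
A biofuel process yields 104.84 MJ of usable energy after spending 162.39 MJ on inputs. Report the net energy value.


NEV = E_out - E_in
= 104.84 - 162.39
= -57.5500 MJ

-57.5500 MJ


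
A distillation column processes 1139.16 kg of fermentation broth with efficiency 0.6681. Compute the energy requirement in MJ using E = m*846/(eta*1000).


E = m * 846 / (eta * 1000)
= 1139.16 * 846 / (0.6681 * 1000)
= 1442.4927 MJ

1442.4927 MJ


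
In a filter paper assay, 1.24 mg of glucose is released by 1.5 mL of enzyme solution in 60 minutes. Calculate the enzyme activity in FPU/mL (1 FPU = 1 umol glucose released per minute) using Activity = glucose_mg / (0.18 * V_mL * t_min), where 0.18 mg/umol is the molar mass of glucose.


Activity = glucose_mg / (0.18 mg/umol * V_mL * t_min)
= 1.24 / (0.18 * 1.5 * 60)
= 0.0765 FPU/mL

0.0765 FPU/mL


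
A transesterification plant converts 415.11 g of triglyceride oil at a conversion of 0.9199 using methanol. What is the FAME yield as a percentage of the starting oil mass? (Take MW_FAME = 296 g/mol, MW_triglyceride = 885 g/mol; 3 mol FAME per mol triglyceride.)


m_FAME = oil * conv * (3 * 296 / 885) = oil * conv * (888/885)
= 415.11 * 0.9199 * 888 / 885
= 383.1541 g
Y = m_FAME / oil * 100 = conv * (888/885) * 100
= 0.9199 * 888 / 885 * 100
= 92.30%

92.30%


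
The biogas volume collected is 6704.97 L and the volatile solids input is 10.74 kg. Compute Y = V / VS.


Y = V / VS
= 6704.97 / 10.74
= 624.2989 L/kg VS

624.2989 L/kg VS


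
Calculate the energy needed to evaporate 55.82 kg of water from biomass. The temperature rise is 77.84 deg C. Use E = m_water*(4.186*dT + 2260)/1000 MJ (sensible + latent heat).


E = m_water * (4.186 * dT + 2260) / 1000
= 55.82 * (4.186 * 77.84 + 2260) / 1000
= 144.3415 MJ

144.3415 MJ


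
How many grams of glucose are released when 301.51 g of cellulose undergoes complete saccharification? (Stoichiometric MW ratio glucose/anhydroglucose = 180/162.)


glucose = cellulose * 180/162
= 301.51 * 180/162
= 335.0111 g

335.0111 g


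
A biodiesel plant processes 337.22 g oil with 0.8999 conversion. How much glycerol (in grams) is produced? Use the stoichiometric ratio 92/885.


glycerol = oil * conv * (92/885)
= 337.22 * 0.8999 * 92 / 885
= 31.5466 g

31.5466 g


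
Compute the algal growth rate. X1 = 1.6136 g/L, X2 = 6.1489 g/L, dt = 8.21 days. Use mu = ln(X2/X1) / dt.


mu = ln(X2/X1) / dt
= ln(6.1489/1.6136) / 8.21
= 0.1629 per day

0.1629 per day


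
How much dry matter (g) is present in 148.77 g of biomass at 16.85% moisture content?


Wd = Ww * (1 - MC/100)
= 148.77 * (1 - 16.85/100)
= 123.7023 g

123.7023 g


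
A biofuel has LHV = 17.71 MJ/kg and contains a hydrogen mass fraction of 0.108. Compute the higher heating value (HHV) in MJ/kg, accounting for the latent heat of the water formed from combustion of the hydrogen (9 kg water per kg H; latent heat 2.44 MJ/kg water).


HHV = LHV + H_frac * 9 * 2.44
= 17.71 + 0.108 * 9 * 2.44
= 20.0817 MJ/kg

20.0817 MJ/kg


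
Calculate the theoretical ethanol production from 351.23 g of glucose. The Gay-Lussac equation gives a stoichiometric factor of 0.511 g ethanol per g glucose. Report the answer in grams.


Theoretical ethanol yield: m_EtOH = 0.511 * m_glucose
m_EtOH = 0.511 * 351.23 = 179.4785 g

179.4785 g


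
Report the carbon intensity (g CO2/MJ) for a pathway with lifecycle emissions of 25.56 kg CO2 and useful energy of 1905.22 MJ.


CI = CO2 * 1000 / E
= 25.56 * 1000 / 1905.22
= 13.4158 g CO2/MJ

13.4158 g CO2/MJ


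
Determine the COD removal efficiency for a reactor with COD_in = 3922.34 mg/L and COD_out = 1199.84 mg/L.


eta = (COD_in - COD_out) / COD_in * 100
= (3922.34 - 1199.84) / 3922.34 * 100
= 69.4101%

69.4101%


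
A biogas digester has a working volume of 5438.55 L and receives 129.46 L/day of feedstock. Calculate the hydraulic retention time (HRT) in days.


HRT = V / Q
= 5438.55 / 129.46
= 42.0095 days

42.0095 days


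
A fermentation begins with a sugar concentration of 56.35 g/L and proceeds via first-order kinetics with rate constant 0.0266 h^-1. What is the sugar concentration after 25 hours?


S = S0 * exp(-k * t)
S = 56.35 * exp(-0.0266 * 25)
S = 28.9793 g/L

28.9793 g/L


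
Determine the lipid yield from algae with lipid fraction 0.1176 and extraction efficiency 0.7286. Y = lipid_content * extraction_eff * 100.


Y = lipid_content * extraction_eff * 100
= 0.1176 * 0.7286 * 100
= 8.5683%

8.5683%


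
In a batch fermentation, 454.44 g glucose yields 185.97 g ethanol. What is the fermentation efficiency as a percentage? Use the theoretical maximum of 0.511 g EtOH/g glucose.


Fermentation efficiency = (actual / (0.511 * glucose)) * 100
= (185.97 / (0.511 * 454.44)) * 100
= 80.0839%

80.0839%


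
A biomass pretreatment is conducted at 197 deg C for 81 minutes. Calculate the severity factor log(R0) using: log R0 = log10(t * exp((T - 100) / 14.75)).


logR0 = log10(t * exp((T - 100) / 14.75))
= log10(81 * exp((197 - 100) / 14.75))
= 4.7645

4.7645


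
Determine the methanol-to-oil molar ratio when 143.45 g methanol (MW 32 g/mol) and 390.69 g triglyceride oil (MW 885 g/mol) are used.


Molar ratio = n_MeOH / n_oil = (MeOH/32) / (oil/885) = (MeOH * 885) / (32 * oil)
= (143.45 * 885) / (32 * 390.69)
= 10.1546

10.1546


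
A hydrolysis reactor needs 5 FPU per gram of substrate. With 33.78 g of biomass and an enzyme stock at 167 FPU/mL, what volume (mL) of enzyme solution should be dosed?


V = dosage * m_sub / activity
V = 5 * 33.78 / 167
V = 1.0114 mL

1.0114 mL


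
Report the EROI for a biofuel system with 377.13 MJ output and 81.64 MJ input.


EROI = E_out / E_in
= 377.13 / 81.64
= 4.6194

4.6194


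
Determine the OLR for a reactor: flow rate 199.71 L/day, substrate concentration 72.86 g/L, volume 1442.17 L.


OLR = Q * S / V
= 199.71 * 72.86 / 1442.17
= 10.0896 g/L/day

10.0896 g/L/day


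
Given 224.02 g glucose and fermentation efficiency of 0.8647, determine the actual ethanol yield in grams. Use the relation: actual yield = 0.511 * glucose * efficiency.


Actual ethanol: m = 0.511 * 224.02 * 0.8647
m = 98.9859 g

98.9859 g


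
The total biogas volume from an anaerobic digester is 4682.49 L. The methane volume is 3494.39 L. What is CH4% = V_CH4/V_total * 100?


CH4% = V_CH4 / V_total * 100
= 3494.39 / 4682.49 * 100
= 74.6267%

74.6267%


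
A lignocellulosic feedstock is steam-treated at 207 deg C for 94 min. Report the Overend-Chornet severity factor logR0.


logR0 = log10(t * exp((T - 100) / 14.75))
= log10(94 * exp((207 - 100) / 14.75))
= 5.1236

5.1236


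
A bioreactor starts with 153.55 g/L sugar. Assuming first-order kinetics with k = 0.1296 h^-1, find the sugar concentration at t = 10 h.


S = S0 * exp(-k * t)
S = 153.55 * exp(-0.1296 * 10)
S = 42.0150 g/L

42.0150 g/L


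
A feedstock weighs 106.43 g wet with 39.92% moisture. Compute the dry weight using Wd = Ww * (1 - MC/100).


Wd = Ww * (1 - MC/100)
= 106.43 * (1 - 39.92/100)
= 63.9431 g

63.9431 g


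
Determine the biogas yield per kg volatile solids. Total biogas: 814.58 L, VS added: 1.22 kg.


Y = V / VS
= 814.58 / 1.22
= 667.6885 L/kg VS

667.6885 L/kg VS


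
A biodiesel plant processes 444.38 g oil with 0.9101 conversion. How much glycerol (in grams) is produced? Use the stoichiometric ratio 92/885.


glycerol = oil * conv * (92/885)
= 444.38 * 0.9101 * 92 / 885
= 42.0425 g

42.0425 g


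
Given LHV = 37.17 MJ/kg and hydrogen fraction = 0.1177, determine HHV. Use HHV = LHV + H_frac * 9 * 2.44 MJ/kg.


HHV = LHV + H_frac * 9 * 2.44
= 37.17 + 0.1177 * 9 * 2.44
= 39.7547 MJ/kg

39.7547 MJ/kg


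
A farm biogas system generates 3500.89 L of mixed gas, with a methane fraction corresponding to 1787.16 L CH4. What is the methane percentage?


CH4% = V_CH4 / V_total * 100
= 1787.16 / 3500.89 * 100
= 51.0487%

51.0487%


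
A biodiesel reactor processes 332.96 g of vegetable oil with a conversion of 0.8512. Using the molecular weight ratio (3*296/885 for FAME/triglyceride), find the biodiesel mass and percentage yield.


m_FAME = oil * conv * (3 * 296 / 885) = oil * conv * (888/885)
= 332.96 * 0.8512 * 888 / 885
= 284.3763 g
Y = m_FAME / oil * 100 = conv * (888/885) * 100
= 0.8512 * 888 / 885 * 100
= 85.41%

284.3763 g FAME; Y = 85.41%


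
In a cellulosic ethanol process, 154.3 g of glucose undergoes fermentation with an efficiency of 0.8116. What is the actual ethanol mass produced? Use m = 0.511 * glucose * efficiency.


Actual ethanol: m = 0.511 * 154.3 * 0.8116
m = 63.9925 g

63.9925 g


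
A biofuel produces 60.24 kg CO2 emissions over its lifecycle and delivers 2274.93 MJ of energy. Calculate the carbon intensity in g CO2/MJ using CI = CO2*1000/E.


CI = CO2 * 1000 / E
= 60.24 * 1000 / 2274.93
= 26.4799 g CO2/MJ

26.4799 g CO2/MJ


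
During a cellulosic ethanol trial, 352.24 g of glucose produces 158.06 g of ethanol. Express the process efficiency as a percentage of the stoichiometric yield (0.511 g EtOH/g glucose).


Fermentation efficiency = (actual / (0.511 * glucose)) * 100
= (158.06 / (0.511 * 352.24)) * 100
= 87.8137%

87.8137%


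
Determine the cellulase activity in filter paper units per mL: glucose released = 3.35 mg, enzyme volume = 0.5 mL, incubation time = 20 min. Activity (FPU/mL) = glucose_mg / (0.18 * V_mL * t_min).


Activity = glucose_mg / (0.18 mg/umol * V_mL * t_min)
= 3.35 / (0.18 * 0.5 * 20)
= 1.8611 FPU/mL

1.8611 FPU/mL


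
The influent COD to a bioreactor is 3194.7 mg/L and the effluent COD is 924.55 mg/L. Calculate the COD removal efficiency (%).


eta = (COD_in - COD_out) / COD_in * 100
= (3194.7 - 924.55) / 3194.7 * 100
= 71.0599%

71.0599%


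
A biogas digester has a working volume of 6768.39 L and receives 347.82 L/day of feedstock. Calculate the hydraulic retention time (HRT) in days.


HRT = V / Q
= 6768.39 / 347.82
= 19.4595 days

19.4595 days


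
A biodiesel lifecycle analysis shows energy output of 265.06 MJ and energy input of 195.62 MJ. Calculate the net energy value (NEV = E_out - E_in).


NEV = E_out - E_in
= 265.06 - 195.62
= 69.4400 MJ

69.4400 MJ


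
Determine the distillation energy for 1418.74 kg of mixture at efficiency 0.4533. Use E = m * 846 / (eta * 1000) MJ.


E = m * 846 / (eta * 1000)
= 1418.74 * 846 / (0.4533 * 1000)
= 2647.8139 MJ

2647.8139 MJ


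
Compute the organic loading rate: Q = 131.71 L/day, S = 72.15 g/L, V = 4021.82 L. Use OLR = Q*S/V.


OLR = Q * S / V
= 131.71 * 72.15 / 4021.82
= 2.3628 g/L/day

2.3628 g/L/day


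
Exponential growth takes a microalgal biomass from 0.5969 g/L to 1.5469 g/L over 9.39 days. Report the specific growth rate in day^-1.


mu = ln(X2/X1) / dt
= ln(1.5469/0.5969) / 9.39
= 0.1014 per day

0.1014 per day


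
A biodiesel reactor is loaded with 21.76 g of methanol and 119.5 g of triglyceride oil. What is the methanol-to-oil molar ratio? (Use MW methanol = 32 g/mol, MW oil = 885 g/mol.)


Molar ratio = n_MeOH / n_oil = (MeOH/32) / (oil/885) = (MeOH * 885) / (32 * oil)
= (21.76 * 885) / (32 * 119.5)
= 5.0360

5.0360


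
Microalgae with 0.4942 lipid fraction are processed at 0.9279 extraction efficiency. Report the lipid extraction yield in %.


Y = lipid_content * extraction_eff * 100
= 0.4942 * 0.9279 * 100
= 45.8568%

45.8568%


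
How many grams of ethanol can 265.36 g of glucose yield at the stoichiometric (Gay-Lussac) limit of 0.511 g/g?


Theoretical ethanol yield: m_EtOH = 0.511 * m_glucose
m_EtOH = 0.511 * 265.36 = 135.5990 g

135.5990 g


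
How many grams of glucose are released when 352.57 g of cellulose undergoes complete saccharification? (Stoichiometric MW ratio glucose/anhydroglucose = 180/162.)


glucose = cellulose * 180/162
= 352.57 * 180/162
= 391.7444 g

391.7444 g


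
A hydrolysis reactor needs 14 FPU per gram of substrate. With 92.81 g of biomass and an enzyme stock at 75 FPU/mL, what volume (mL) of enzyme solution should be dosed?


V = dosage * m_sub / activity
V = 14 * 92.81 / 75
V = 17.3245 mL

17.3245 mL


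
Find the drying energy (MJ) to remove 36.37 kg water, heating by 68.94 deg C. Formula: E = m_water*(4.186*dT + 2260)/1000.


E = m_water * (4.186 * dT + 2260) / 1000
= 36.37 * (4.186 * 68.94 + 2260) / 1000
= 92.6920 MJ

92.6920 MJ


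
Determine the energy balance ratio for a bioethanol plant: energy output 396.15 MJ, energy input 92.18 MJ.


EROI = E_out / E_in
= 396.15 / 92.18
= 4.2976

4.2976


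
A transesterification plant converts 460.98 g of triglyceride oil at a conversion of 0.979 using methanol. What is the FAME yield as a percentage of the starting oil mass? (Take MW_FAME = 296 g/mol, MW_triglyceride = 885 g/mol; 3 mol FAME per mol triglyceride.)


m_FAME = oil * conv * (3 * 296 / 885) = oil * conv * (888/885)
= 460.98 * 0.979 * 888 / 885
= 452.8292 g
Y = m_FAME / oil * 100 = conv * (888/885) * 100
= 0.979 * 888 / 885 * 100
= 98.23%

98.23%


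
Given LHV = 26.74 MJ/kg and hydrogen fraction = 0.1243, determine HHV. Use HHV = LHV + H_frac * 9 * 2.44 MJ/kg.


HHV = LHV + H_frac * 9 * 2.44
= 26.74 + 0.1243 * 9 * 2.44
= 29.4696 MJ/kg

29.4696 MJ/kg


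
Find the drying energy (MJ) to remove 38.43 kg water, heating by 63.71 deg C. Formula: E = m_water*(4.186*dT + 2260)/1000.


E = m_water * (4.186 * dT + 2260) / 1000
= 38.43 * (4.186 * 63.71 + 2260) / 1000
= 97.1007 MJ

97.1007 MJ


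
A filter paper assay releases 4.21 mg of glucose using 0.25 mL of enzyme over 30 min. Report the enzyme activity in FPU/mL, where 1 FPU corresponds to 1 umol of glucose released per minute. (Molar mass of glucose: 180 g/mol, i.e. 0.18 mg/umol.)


Activity = glucose_mg / (0.18 mg/umol * V_mL * t_min)
= 4.21 / (0.18 * 0.25 * 30)
= 3.1185 FPU/mL

3.1185 FPU/mL


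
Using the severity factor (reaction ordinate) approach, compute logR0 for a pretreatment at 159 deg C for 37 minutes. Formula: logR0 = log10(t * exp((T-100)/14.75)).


logR0 = log10(t * exp((T - 100) / 14.75))
= log10(37 * exp((159 - 100) / 14.75))
= 3.3054

3.3054


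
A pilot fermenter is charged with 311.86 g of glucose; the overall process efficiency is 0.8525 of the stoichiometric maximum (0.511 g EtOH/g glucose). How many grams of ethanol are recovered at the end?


Actual ethanol: m = 0.511 * 311.86 * 0.8525
m = 135.8548 g

135.8548 g


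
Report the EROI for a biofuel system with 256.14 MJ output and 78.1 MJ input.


EROI = E_out / E_in
= 256.14 / 78.1
= 3.2796

3.2796


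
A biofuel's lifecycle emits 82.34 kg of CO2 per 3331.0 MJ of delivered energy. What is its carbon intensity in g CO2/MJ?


CI = CO2 * 1000 / E
= 82.34 * 1000 / 3331.0
= 24.7193 g CO2/MJ

24.7193 g CO2/MJ


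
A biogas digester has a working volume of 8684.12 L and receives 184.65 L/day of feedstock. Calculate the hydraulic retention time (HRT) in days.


HRT = V / Q
= 8684.12 / 184.65
= 47.0302 days

47.0302 days


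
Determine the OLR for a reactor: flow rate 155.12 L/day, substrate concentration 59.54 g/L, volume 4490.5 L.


OLR = Q * S / V
= 155.12 * 59.54 / 4490.5
= 2.0568 g/L/day

2.0568 g/L/day


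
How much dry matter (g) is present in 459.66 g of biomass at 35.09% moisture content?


Wd = Ww * (1 - MC/100)
= 459.66 * (1 - 35.09/100)
= 298.3653 g

298.3653 g


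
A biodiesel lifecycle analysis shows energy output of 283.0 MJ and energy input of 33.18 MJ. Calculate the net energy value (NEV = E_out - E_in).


NEV = E_out - E_in
= 283.0 - 33.18
= 249.8200 MJ

249.8200 MJ


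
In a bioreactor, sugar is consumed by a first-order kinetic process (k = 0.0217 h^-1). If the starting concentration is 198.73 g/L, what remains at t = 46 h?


S = S0 * exp(-k * t)
S = 198.73 * exp(-0.0217 * 46)
S = 73.2404 g/L

73.2404 g/L


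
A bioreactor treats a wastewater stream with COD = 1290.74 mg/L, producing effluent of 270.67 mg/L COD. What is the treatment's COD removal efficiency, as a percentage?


eta = (COD_in - COD_out) / COD_in * 100
= (1290.74 - 270.67) / 1290.74 * 100
= 79.0299%

79.0299%


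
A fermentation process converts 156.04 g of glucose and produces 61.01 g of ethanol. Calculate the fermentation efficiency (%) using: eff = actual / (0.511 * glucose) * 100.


Fermentation efficiency = (actual / (0.511 * glucose)) * 100
= (61.01 / (0.511 * 156.04)) * 100
= 76.5146%

76.5146%


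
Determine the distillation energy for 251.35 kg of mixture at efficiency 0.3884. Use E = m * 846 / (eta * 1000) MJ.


E = m * 846 / (eta * 1000)
= 251.35 * 846 / (0.3884 * 1000)
= 547.4822 MJ

547.4822 MJ


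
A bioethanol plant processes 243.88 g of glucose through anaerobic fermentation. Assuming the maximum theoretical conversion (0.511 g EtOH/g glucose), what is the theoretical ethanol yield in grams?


Theoretical ethanol yield: m_EtOH = 0.511 * m_glucose
m_EtOH = 0.511 * 243.88 = 124.6227 g

124.6227 g


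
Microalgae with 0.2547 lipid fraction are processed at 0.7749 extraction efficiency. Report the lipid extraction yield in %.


Y = lipid_content * extraction_eff * 100
= 0.2547 * 0.7749 * 100
= 19.7367%

19.7367%


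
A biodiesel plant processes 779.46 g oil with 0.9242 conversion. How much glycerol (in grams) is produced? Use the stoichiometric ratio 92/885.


glycerol = oil * conv * (92/885)
= 779.46 * 0.9242 * 92 / 885
= 74.8866 g

74.8866 g


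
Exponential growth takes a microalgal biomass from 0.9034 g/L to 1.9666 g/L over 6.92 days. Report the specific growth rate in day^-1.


mu = ln(X2/X1) / dt
= ln(1.9666/0.9034) / 6.92
= 0.1124 per day

0.1124 per day


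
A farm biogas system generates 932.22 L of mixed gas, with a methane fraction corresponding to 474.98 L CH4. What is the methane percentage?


CH4% = V_CH4 / V_total * 100
= 474.98 / 932.22 * 100
= 50.9515%

50.9515%


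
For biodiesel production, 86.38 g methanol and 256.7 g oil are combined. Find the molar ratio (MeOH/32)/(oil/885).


Molar ratio = n_MeOH / n_oil = (MeOH/32) / (oil/885) = (MeOH * 885) / (32 * oil)
= (86.38 * 885) / (32 * 256.7)
= 9.3064

9.3064


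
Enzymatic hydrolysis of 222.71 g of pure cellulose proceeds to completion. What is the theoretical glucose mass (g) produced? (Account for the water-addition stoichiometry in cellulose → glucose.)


glucose = cellulose * 180/162
= 222.71 * 180/162
= 247.4556 g

247.4556 g


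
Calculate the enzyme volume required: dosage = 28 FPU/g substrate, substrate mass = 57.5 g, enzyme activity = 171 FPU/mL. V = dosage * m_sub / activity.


V = dosage * m_sub / activity
V = 28 * 57.5 / 171
V = 9.4152 mL

9.4152 mL


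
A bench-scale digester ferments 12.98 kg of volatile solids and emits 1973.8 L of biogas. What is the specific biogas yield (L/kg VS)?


Y = V / VS
= 1973.8 / 12.98
= 152.0647 L/kg VS

152.0647 L/kg VS


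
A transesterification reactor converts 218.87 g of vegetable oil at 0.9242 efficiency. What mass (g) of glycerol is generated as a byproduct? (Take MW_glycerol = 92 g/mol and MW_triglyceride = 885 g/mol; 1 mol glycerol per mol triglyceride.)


glycerol = oil * conv * (92/885)
= 218.87 * 0.9242 * 92 / 885
= 21.0279 g

21.0279 g


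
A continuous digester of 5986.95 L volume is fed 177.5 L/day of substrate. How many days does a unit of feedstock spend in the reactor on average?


HRT = V / Q
= 5986.95 / 177.5
= 33.7293 days

33.7293 days


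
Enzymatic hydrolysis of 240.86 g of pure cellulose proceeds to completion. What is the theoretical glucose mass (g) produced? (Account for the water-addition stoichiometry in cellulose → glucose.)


glucose = cellulose * 180/162
= 240.86 * 180/162
= 267.6222 g

267.6222 g


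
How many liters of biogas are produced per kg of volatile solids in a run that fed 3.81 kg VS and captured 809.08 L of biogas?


Y = V / VS
= 809.08 / 3.81
= 212.3570 L/kg VS

212.3570 L/kg VS


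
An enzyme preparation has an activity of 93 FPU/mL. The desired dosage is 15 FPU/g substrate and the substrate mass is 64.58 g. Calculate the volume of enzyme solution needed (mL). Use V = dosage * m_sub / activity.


V = dosage * m_sub / activity
V = 15 * 64.58 / 93
V = 10.4161 mL

10.4161 mL


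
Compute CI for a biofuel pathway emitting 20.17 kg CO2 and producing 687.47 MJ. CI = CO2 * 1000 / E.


CI = CO2 * 1000 / E
= 20.17 * 1000 / 687.47
= 29.3395 g CO2/MJ

29.3395 g CO2/MJ


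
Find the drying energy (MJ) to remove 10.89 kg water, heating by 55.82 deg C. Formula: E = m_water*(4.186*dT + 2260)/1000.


E = m_water * (4.186 * dT + 2260) / 1000
= 10.89 * (4.186 * 55.82 + 2260) / 1000
= 27.1560 MJ

27.1560 MJ


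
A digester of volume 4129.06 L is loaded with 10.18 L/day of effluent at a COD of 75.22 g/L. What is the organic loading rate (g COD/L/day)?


OLR = Q * S / V
= 10.18 * 75.22 / 4129.06
= 0.1855 g/L/day

0.1855 g/L/day


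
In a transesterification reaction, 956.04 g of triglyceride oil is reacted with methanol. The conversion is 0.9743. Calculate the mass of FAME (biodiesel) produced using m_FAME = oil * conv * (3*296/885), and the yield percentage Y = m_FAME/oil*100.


m_FAME = oil * conv * (3 * 296 / 885) = oil * conv * (888/885)
= 956.04 * 0.9743 * 888 / 885
= 934.6273 g
Y = m_FAME / oil * 100 = conv * (888/885) * 100
= 0.9743 * 888 / 885 * 100
= 97.76%

934.6273 g FAME; Y = 97.76%


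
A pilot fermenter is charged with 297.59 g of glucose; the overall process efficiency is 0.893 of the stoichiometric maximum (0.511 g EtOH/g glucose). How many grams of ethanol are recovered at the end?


Actual ethanol: m = 0.511 * 297.59 * 0.893
m = 135.7972 g

135.7972 g


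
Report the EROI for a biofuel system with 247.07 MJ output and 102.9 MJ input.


EROI = E_out / E_in
= 247.07 / 102.9
= 2.4011

2.4011


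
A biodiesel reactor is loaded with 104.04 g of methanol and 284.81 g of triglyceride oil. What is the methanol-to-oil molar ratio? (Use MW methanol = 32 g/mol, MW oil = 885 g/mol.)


Molar ratio = n_MeOH / n_oil = (MeOH/32) / (oil/885) = (MeOH * 885) / (32 * oil)
= (104.04 * 885) / (32 * 284.81)
= 10.1027

10.1027


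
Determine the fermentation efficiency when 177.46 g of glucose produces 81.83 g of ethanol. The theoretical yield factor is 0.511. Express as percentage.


Fermentation efficiency = (actual / (0.511 * glucose)) * 100
= (81.83 / (0.511 * 177.46)) * 100
= 90.2384%

90.2384%


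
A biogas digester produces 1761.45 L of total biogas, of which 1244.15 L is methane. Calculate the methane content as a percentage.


CH4% = V_CH4 / V_total * 100
= 1244.15 / 1761.45 * 100
= 70.6321%

70.6321%


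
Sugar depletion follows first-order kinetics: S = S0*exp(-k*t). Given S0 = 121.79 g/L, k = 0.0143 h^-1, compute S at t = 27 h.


S = S0 * exp(-k * t)
S = 121.79 * exp(-0.0143 * 27)
S = 82.7810 g/L

82.7810 g/L


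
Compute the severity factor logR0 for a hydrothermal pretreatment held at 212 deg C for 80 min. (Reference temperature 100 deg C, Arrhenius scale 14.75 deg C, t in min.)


logR0 = log10(t * exp((T - 100) / 14.75))
= log10(80 * exp((212 - 100) / 14.75))
= 5.2008

5.2008


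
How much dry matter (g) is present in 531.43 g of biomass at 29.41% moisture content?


Wd = Ww * (1 - MC/100)
= 531.43 * (1 - 29.41/100)
= 375.1364 g

375.1364 g


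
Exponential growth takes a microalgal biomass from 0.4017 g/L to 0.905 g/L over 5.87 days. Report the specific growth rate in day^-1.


mu = ln(X2/X1) / dt
= ln(0.905/0.4017) / 5.87
= 0.1384 per day

0.1384 per day


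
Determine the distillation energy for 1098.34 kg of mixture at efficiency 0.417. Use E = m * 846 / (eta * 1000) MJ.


E = m * 846 / (eta * 1000)
= 1098.34 * 846 / (0.417 * 1000)
= 2228.2869 MJ

2228.2869 MJ


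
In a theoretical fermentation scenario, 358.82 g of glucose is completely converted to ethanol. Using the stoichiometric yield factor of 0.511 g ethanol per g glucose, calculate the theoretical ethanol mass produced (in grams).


Theoretical ethanol yield: m_EtOH = 0.511 * m_glucose
m_EtOH = 0.511 * 358.82 = 183.3570 g

183.3570 g


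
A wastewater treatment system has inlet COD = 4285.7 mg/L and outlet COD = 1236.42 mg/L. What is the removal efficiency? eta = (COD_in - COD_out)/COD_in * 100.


eta = (COD_in - COD_out) / COD_in * 100
= (4285.7 - 1236.42) / 4285.7 * 100
= 71.1501%

71.1501%


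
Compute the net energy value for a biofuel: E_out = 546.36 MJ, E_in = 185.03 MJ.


NEV = E_out - E_in
= 546.36 - 185.03
= 361.3300 MJ

361.3300 MJ


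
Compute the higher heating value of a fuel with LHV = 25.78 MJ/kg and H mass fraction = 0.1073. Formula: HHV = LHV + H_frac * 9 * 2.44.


HHV = LHV + H_frac * 9 * 2.44
= 25.78 + 0.1073 * 9 * 2.44
= 28.1363 MJ/kg

28.1363 MJ/kg


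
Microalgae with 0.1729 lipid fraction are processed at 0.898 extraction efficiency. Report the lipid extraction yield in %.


Y = lipid_content * extraction_eff * 100
= 0.1729 * 0.898 * 100
= 15.5264%

15.5264%
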